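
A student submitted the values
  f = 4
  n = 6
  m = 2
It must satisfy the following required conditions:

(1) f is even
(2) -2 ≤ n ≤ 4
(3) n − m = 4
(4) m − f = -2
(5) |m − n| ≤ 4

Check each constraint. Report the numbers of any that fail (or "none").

(1) f = 4 is even — satisfied.
(2) n = 6 is outside [-2, 4] — violated.
(3) n − m = 6 − 2 = 4 — satisfied.
(4) m − f = 2 − 4 = -2 — satisfied.
(5) |2 − 6| = 4; 4 ≤ 4 — satisfied.

Constraint 2 does not hold.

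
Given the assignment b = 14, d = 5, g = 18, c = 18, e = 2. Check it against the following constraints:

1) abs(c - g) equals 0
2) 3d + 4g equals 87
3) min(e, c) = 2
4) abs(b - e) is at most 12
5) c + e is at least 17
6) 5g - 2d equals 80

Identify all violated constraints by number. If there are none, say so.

Yes — all constraints hold.

1) abs(18 - 18) = 0  ✔
2) 3d + 4g = 3(5) + 4(18) = 87  ✔
3) min(2, 18) = 2  ✔
4) abs(14 - 2) = 12; 12 ≤ 12  ✔
5) c + e = 18 + 2 = 20; 20 ≥ 17  ✔
6) 5g - 2d = 5(18) - 2(5) = 80  ✔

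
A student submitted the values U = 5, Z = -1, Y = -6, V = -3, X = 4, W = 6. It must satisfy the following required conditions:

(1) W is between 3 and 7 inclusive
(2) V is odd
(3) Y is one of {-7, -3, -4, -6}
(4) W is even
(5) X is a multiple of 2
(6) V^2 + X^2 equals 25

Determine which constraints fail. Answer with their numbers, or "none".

(1) W = 6 lies in [3, 7] — holds.
(2) V = -3 is odd — holds.
(3) Y = -6 is in {-7, -3, -4, -6} — holds.
(4) W = 6 is even — holds.
(5) 4 / 2 = 2, so 2 divides 4 — holds.
(6) V^2 + X^2 = (-3)^2 + 4^2 = 9 + 16 = 25 — holds.

None — every constraint holds.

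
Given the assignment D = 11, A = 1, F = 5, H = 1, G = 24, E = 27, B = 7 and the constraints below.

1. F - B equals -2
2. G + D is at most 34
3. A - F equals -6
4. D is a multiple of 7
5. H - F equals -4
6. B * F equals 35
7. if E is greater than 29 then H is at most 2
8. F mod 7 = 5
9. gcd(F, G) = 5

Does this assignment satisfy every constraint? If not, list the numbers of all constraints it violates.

The assignment fails constraints 2, 3, 4, and 9.

1. F - B = 5 - 7 = -2  ✔
2. G + D = 24 + 11 = 35; 35 > 34, bound 34 not met  ✘
3. A - F = 1 - 5 = -4, not -6  ✘
4. 11 = 7*1 + 4, so 7 does not divide 11  ✘
5. H - F = 1 - 5 = -4  ✔
6. B * F = 7 * 5 = 35  ✔
7. E = 27, not > 29; antecedent false, conditional vacuously true  ✔
8. 5 mod 7 = 5  ✔
9. gcd(5, 24) = 1, not 5  ✘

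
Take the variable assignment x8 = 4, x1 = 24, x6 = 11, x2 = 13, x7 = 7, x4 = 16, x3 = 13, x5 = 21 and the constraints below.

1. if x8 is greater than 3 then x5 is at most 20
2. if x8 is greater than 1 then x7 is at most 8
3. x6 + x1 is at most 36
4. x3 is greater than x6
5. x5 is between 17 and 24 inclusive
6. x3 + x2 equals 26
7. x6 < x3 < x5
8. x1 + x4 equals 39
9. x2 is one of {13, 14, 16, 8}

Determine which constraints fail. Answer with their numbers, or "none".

1. x8 = 4 > 3, so we need x5 ≤ 20; but x5 = 21 > 20 — does not hold.
2. x8 = 4 > 1, so we need x7 ≤ 8; x7 = 7 ≤ 8 — holds.
3. x6 + x1 = 11 + 24 = 35; 35 ≤ 36 — holds.
4. x3 = 13, x6 = 11; 13 > 11 — holds.
5. x5 = 21 lies in [17, 24] — holds.
6. x3 + x2 = 13 + 13 = 26 — holds.
7. values 11 < 13 < 21 — holds.
8. x1 + x4 = 24 + 16 = 40, not 39 — does not hold.
9. x2 = 13 is in {13, 14, 16, 8} — holds.

Constraints 1 and 8 are violated.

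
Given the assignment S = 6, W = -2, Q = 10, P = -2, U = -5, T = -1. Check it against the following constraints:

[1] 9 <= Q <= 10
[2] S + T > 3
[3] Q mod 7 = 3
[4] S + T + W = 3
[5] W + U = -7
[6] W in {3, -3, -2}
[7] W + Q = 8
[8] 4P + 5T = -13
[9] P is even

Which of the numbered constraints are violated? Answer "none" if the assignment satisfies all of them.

None — every constraint holds.

[1] Q = 10 lies in [9, 10]  yes
[2] S + T = 6 + (-1) = 5; 5 > 3  yes
[3] 10 mod 7 = 3  yes
[4] S + T + W = 6 + (-1) + (-2) = 3  yes
[5] W + U = -2 + (-5) = -7  yes
[6] W = -2 is in {3, -3, -2}  yes
[7] W + Q = -2 + 10 = 8  yes
[8] 4P + 5T = 4(-2) + 5(-1) = -13  yes
[9] P = -2 is even  yes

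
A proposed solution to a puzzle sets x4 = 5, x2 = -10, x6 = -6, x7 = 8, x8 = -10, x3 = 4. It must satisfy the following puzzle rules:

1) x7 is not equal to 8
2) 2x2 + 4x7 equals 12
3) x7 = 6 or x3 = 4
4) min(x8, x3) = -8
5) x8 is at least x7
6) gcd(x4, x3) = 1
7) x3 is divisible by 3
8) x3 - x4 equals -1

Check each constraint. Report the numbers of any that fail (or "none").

1) x7 = 8, but 8 is required to differ — does not hold.
2) 2x2 + 4x7 = 2(-10) + 4(8) = 12 — holds.
3) x7 = 8 ≠ 6, but x3 = 4 = 4 (second disjunct) — holds.
4) min(-10, 4) = -10, not -8 — does not hold.
5) x8 = -10, x7 = 8; -10 < 8 (want ≥) — does not hold.
6) gcd(5, 4) = 1 — holds.
7) 4 = 3*1 + 1, so 3 does not divide 4 — does not hold.
8) x3 - x4 = 4 - 5 = -1 — holds.

Constraints 1, 4, 5, 7 do not hold.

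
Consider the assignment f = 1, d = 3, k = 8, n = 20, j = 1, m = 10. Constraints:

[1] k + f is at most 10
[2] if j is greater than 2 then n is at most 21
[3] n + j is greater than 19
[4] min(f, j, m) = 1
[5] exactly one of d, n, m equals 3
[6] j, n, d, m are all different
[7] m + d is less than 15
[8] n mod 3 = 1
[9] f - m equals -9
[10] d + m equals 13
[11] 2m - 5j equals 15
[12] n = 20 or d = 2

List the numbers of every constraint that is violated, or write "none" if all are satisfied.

[1] k + f = 8 + 1 = 9; 9 ≤ 10  yes
[2] j = 1, not > 2; antecedent false, conditional vacuously true  yes
[3] n + j = 20 + 1 = 21; 21 > 19  yes
[4] min(1, 1, 10) = 1  yes
[5] d=3, n=20, m=10; 1 of them equals 3  yes
[6] values 1, 20, 3, 10 are pairwise distinct  yes
[7] m + d = 10 + 3 = 13; 13 < 15  yes
[8] 20 mod 3 = 2, not 1  no
[9] f - m = 1 - 10 = -9  yes
[10] d + m = 3 + 10 = 13  yes
[11] 2m - 5j = 2(10) - 5(1) = 15  yes
[12] n = 20 = 20 (first disjunct)  yes

The assignment fails constraint 8.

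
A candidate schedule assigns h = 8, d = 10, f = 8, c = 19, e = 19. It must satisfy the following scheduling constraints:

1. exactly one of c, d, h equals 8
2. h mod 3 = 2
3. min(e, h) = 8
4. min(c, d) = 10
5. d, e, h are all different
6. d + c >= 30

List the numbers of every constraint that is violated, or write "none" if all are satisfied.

Constraint 6 is violated.

1. c=19, d=10, h=8; 1 of them equals 8  yes
2. 8 mod 3 = 2  yes
3. min(19, 8) = 8  yes
4. min(19, 10) = 10  yes
5. values 10, 19, 8 are pairwise distinct  yes
6. d + c = 10 + 19 = 29; 29 < 30, bound 30 not met  no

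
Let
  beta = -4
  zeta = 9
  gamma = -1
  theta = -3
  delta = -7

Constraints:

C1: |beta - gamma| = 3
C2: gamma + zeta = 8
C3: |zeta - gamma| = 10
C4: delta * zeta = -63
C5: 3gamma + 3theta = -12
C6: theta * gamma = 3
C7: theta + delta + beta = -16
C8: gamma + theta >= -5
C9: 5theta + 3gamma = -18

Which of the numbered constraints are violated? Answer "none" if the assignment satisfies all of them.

C1: |-4 - (-1)| = 3  ✓
C2: gamma + zeta = -1 + 9 = 8  ✓
C3: |9 - (-1)| = 10  ✓
C4: delta * zeta = -7 * 9 = -63  ✓
C5: 3gamma + 3theta = 3(-1) + 3(-3) = -12  ✓
C6: theta * gamma = -3 * (-1) = 3  ✓
C7: theta + delta + beta = -3 + (-7) + (-4) = -14, not -16  ✗
C8: gamma + theta = -1 + (-3) = -4; -4 ≥ -5  ✓
C9: 5theta + 3gamma = 5(-3) + 3(-1) = -18  ✓

Constraint 7 is violated.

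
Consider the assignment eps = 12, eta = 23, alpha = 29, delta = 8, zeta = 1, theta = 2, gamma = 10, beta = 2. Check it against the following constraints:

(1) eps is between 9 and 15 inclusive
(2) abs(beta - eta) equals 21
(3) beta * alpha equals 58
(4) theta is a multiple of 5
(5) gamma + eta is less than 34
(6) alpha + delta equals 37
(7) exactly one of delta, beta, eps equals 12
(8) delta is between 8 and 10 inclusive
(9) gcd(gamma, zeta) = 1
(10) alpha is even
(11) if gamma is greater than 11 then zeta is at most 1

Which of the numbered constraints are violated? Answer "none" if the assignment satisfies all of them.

(1) eps = 12 lies in [9, 15] — holds.
(2) abs(2 - 23) = 21 — holds.
(3) beta * alpha = 2 * 29 = 58 — holds.
(4) 2 = 5*0 + 2, so 5 does not divide 2 — does not hold.
(5) gamma + eta = 10 + 23 = 33; 33 < 34 — holds.
(6) alpha + delta = 29 + 8 = 37 — holds.
(7) delta=8, beta=2, eps=12; 1 of them equals 12 — holds.
(8) delta = 8 lies in [8, 10] — holds.
(9) gcd(10, 1) = 1 — holds.
(10) alpha = 29 is odd — does not hold.
(11) gamma = 10, not > 11; antecedent false, conditional vacuously true — holds.

No — constraints 4 and 10 are not satisfied.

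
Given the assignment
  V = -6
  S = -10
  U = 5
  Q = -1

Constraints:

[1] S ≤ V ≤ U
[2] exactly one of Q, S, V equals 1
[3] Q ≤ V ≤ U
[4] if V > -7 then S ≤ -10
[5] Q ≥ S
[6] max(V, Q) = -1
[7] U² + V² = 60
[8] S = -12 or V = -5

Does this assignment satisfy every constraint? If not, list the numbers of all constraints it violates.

The assignment fails constraints 2, 3, 7, 8.

[1] values -10 ≤ -6 ≤ 5 — satisfied.
[2] Q=-1, S=-10, V=-6; 0 of them equal 1, not exactly one — violated.
[3] values -1, -6, 5; Q = -1 is not ≤ V = -6 — violated.
[4] V = -6 > -7, so we need S ≤ -10; S = -10 ≤ -10 — satisfied.
[5] Q = -1, S = -10; -1 ≥ -10 — satisfied.
[6] max(-6, -1) = -1 — satisfied.
[7] U² + V² = 5² + (-6)² = 25 + 36 = 61, not 60 — violated.
[8] S = -10 ≠ -12 and V = -6 ≠ -5; both disjuncts false — violated.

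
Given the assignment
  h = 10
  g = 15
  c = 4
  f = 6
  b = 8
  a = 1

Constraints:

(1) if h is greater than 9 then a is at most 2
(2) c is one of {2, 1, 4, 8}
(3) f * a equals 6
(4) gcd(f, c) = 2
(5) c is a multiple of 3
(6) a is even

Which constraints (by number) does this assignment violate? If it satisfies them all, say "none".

(1) h = 10 > 9, so we need a ≤ 2; a = 1 ≤ 2 — OK.
(2) c = 4 is in {2, 1, 4, 8} — OK.
(3) f * a = 6 * 1 = 6 — OK.
(4) gcd(6, 4) = 2 — OK.
(5) 4 = 3*1 + 1, so 3 does not divide 4 — violated.
(6) a = 1 is odd — violated.

No — constraints 5 and 6 are not satisfied.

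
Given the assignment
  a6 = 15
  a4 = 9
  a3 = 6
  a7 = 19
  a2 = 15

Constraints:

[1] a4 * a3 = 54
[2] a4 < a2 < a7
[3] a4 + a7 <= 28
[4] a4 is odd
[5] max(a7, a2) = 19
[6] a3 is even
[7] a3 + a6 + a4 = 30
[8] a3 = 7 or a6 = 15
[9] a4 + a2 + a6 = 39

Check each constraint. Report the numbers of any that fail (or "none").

None — every constraint holds.

[1] a4 * a3 = 9 * 6 = 54  yes
[2] values 9 < 15 < 19  yes
[3] a4 + a7 = 9 + 19 = 28; 28 ≤ 28  yes
[4] a4 = 9 is odd  yes
[5] max(19, 15) = 19  yes
[6] a3 = 6 is even  yes
[7] a3 + a6 + a4 = 6 + 15 + 9 = 30  yes
[8] a3 = 6 ≠ 7, but a6 = 15 = 15 (second disjunct)  yes
[9] a4 + a2 + a6 = 9 + 15 + 15 = 39  yes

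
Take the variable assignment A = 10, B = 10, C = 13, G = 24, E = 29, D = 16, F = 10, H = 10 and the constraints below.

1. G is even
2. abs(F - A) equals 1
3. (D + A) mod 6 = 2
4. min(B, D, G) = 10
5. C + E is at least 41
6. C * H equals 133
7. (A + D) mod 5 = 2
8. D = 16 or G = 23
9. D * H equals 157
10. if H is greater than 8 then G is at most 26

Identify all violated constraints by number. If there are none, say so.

1. G = 24 is even  holds
2. abs(10 - 10) = 0, not 1  fails
3. D + A = 26; 26 mod 6 = 2  holds
4. min(10, 16, 24) = 10  holds
5. C + E = 13 + 29 = 42; 42 ≥ 41  holds
6. C * H = 13 * 10 = 130, not 133  fails
7. A + D = 26; 26 mod 5 = 1, not 2  fails
8. D = 16 = 16 (first disjunct)  holds
9. D * H = 16 * 10 = 160, not 157  fails
10. H = 10 > 8, so we need G ≤ 26; G = 24 ≤ 26  holds

No — constraints 2, 6, 7, and 9 are not satisfied.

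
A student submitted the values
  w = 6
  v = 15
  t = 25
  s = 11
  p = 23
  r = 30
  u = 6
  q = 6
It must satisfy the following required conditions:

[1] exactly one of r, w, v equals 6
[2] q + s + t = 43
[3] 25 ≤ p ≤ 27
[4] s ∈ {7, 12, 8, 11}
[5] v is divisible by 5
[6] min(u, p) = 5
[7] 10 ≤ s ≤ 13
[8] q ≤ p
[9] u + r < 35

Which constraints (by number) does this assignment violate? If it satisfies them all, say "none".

Constraints 2, 3, 6, 9 are violated.

[1] r=30, w=6, v=15; 1 of them equals 6 — satisfied.
[2] q + s + t = 6 + 11 + 25 = 42, not 43 — violated.
[3] p = 23 is outside [25, 27] — violated.
[4] s = 11 is in {7, 12, 8, 11} — satisfied.
[5] 15 / 5 = 3, so 5 divides 15 — satisfied.
[6] min(6, 23) = 6, not 5 — violated.
[7] s = 11 lies in [10, 13] — satisfied.
[8] q = 6, p = 23; 6 ≤ 23 — satisfied.
[9] u + r = 6 + 30 = 36; 36 ≥ 35, bound 35 not met — violated.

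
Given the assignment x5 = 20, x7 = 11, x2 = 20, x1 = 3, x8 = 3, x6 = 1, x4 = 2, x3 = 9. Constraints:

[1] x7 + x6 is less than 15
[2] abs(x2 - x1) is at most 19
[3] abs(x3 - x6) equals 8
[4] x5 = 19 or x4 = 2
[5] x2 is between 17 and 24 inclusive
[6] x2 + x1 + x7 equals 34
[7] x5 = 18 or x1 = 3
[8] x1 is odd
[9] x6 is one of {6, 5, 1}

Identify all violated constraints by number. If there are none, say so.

The assignment satisfies every constraint.

[1] x7 + x6 = 11 + 1 = 12; 12 < 15  yes
[2] abs(20 - 3) = 17; 17 ≤ 19  yes
[3] abs(9 - 1) = 8  yes
[4] x5 = 20 ≠ 19, but x4 = 2 = 2 (second disjunct)  yes
[5] x2 = 20 lies in [17, 24]  yes
[6] x2 + x1 + x7 = 20 + 3 + 11 = 34  yes
[7] x5 = 20 ≠ 18, but x1 = 3 = 3 (second disjunct)  yes
[8] x1 = 3 is odd  yes
[9] x6 = 1 is in {6, 5, 1}  yes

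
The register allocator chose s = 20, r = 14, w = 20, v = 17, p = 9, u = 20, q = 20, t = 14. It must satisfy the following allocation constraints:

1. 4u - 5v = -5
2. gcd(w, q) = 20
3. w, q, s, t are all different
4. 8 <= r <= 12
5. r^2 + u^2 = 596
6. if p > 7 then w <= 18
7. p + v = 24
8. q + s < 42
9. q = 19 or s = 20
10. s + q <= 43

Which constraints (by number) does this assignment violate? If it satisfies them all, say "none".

Violated: 3, 4, 6, and 7.

1. 4u - 5v = 4(20) - 5(17) = -5 — OK.
2. gcd(20, 20) = 20 — OK.
3. w = q = 20, not all different — violated.
4. r = 14 is outside [8, 12] — violated.
5. r^2 + u^2 = 14^2 + 20^2 = 196 + 400 = 596 — OK.
6. p = 9 > 7, so we need w ≤ 18; but w = 20 > 18 — violated.
7. p + v = 9 + 17 = 26, not 24 — violated.
8. q + s = 20 + 20 = 40; 40 < 42 — OK.
9. q = 20 ≠ 19, but s = 20 = 20 (second disjunct) — OK.
10. s + q = 20 + 20 = 40; 40 ≤ 43 — OK.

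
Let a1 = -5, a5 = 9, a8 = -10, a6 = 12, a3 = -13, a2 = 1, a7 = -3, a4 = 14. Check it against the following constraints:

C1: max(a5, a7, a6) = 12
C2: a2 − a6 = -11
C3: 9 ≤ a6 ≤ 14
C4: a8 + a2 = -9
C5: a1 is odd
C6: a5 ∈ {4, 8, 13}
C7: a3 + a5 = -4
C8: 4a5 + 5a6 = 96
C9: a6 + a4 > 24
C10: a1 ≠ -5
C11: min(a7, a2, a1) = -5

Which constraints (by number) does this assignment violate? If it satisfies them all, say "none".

Constraints 6 and 10 do not hold.

C1: max(9, -3, 12) = 12 — satisfied.
C2: a2 − a6 = 1 − 12 = -11 — satisfied.
C3: a6 = 12 lies in [9, 14] — satisfied.
C4: a8 + a2 = -10 + 1 = -9 — satisfied.
C5: a1 = -5 is odd — satisfied.
C6: a5 = 9 is not in {4, 8, 13} — violated.
C7: a3 + a5 = -13 + 9 = -4 — satisfied.
C8: 4a5 + 5a6 = 4(9) + 5(12) = 96 — satisfied.
C9: a6 + a4 = 12 + 14 = 26; 26 > 24 — satisfied.
C10: a1 = -5, but -5 is required to differ — violated.
C11: min(-3, 1, -5) = -5 — satisfied.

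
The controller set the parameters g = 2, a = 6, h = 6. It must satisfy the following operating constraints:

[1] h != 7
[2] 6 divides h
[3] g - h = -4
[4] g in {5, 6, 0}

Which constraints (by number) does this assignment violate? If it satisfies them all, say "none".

[1] h = 6, and 6 ≠ 7 — satisfied.
[2] 6 / 6 = 1, so 6 divides 6 — satisfied.
[3] g - h = 2 - 6 = -4 — satisfied.
[4] g = 2 is not in {5, 6, 0} — violated.

Violated: 4.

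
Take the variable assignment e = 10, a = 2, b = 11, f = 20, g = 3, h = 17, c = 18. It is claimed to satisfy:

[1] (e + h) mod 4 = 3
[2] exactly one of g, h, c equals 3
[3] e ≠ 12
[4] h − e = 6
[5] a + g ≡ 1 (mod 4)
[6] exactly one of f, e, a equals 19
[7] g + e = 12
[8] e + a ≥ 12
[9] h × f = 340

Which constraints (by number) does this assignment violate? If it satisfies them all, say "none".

Violated: 4, 6, 7.

[1] e + h = 27; 27 mod 4 = 3 — OK.
[2] g=3, h=17, c=18; 1 of them equals 3 — OK.
[3] e = 10, and 10 ≠ 12 — OK.
[4] h − e = 17 − 10 = 7, not 6 — violated.
[5] a + g = 5; 5 mod 4 = 1 — OK.
[6] f=20, e=10, a=2; 0 of them equal 19, not exactly one — violated.
[7] g + e = 3 + 10 = 13, not 12 — violated.
[8] e + a = 10 + 2 = 12; 12 ≥ 12 — OK.
[9] h × f = 17 × 20 = 340 — OK.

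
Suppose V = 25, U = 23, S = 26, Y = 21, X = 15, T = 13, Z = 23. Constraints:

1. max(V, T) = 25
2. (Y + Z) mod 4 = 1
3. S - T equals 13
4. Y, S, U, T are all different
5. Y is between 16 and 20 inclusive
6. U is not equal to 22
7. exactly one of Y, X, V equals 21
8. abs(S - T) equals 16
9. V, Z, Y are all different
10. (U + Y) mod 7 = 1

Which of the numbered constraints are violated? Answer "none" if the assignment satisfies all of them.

1. max(25, 13) = 25  yes
2. Y + Z = 44; 44 mod 4 = 0, not 1  no
3. S - T = 26 - 13 = 13  yes
4. values 21, 26, 23, 13 are pairwise distinct  yes
5. Y = 21 is outside [16, 20]  no
6. U = 23, and 23 ≠ 22  yes
7. Y=21, X=15, V=25; 1 of them equals 21  yes
8. abs(26 - 13) = 13, not 16  no
9. values 25, 23, 21 are pairwise distinct  yes
10. U + Y = 44; 44 mod 7 = 2, not 1  no

No — constraints 2, 5, 8, 10 are not satisfied.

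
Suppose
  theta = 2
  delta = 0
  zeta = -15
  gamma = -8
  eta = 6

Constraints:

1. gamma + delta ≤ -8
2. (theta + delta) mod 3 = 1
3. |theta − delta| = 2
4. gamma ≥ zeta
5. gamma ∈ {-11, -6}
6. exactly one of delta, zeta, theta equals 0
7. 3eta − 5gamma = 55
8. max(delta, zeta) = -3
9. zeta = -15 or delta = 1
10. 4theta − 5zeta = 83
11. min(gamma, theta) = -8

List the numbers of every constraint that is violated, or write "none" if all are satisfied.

Violated: 2, 5, 7, and 8.

1. gamma + delta = -8 + 0 = -8; -8 ≤ -8 — satisfied.
2. theta + delta = 2; 2 mod 3 = 2, not 1 — violated.
3. |2 − 0| = 2 — satisfied.
4. gamma = -8, zeta = -15; -8 ≥ -15 — satisfied.
5. gamma = -8 is not in {-11, -6} — violated.
6. delta=0, zeta=-15, theta=2; 1 of them equals 0 — satisfied.
7. 3eta − 5gamma = 3(6) − 5(-8) = 58, not 55 — violated.
8. max(0, -15) = 0, not -3 — violated.
9. zeta = -15 = -15 (first disjunct) — satisfied.
10. 4theta − 5zeta = 4(2) − 5(-15) = 83 — satisfied.
11. min(-8, 2) = -8 — satisfied.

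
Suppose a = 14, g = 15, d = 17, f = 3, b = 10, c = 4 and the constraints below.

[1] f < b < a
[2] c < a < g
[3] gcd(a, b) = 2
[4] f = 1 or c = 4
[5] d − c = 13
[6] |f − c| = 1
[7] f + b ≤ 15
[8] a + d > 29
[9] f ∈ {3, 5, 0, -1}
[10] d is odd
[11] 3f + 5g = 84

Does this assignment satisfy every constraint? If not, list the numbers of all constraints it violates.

The assignment satisfies every constraint.

[1] values 3 < 10 < 14 — satisfied.
[2] values 4 < 14 < 15 — satisfied.
[3] gcd(14, 10) = 2 — satisfied.
[4] f = 3 ≠ 1, but c = 4 = 4 (second disjunct) — satisfied.
[5] d − c = 17 − 4 = 13 — satisfied.
[6] |3 − 4| = 1 — satisfied.
[7] f + b = 3 + 10 = 13; 13 ≤ 15 — satisfied.
[8] a + d = 14 + 17 = 31; 31 > 29 — satisfied.
[9] f = 3 is in {3, 5, 0, -1} — satisfied.
[10] d = 17 is odd — satisfied.
[11] 3f + 5g = 3(3) + 5(15) = 84 — satisfied.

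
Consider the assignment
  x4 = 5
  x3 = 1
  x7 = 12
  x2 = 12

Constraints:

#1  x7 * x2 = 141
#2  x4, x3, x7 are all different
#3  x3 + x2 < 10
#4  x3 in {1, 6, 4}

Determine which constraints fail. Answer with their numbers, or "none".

Constraints 1 and 3 are violated.

#1 x7 * x2 = 12 * 12 = 144, not 141  fails
#2 values 5, 1, 12 are pairwise distinct  holds
#3 x3 + x2 = 1 + 12 = 13; 13 ≥ 10, bound 10 not met  fails
#4 x3 = 1 is in {1, 6, 4}  holds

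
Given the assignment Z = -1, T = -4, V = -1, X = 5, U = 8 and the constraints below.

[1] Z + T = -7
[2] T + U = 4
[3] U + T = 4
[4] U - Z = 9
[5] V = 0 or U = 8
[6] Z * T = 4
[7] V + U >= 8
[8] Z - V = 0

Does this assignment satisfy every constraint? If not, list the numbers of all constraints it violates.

[1] Z + T = -1 + (-4) = -5, not -7 — does not hold.
[2] T + U = -4 + 8 = 4 — holds.
[3] U + T = 8 + (-4) = 4 — holds.
[4] U - Z = 8 - (-1) = 9 — holds.
[5] V = -1 ≠ 0, but U = 8 = 8 (second disjunct) — holds.
[6] Z * T = -1 * (-4) = 4 — holds.
[7] V + U = -1 + 8 = 7; 7 < 8, bound 8 not met — does not hold.
[8] Z - V = -1 - (-1) = 0 — holds.

Constraints 1 and 7 do not hold.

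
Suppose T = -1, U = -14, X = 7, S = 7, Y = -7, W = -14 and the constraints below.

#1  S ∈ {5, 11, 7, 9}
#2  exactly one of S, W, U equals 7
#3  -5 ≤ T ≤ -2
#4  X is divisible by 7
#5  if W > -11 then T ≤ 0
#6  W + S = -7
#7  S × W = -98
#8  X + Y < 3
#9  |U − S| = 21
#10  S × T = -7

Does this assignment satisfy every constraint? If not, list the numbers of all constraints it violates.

#1 S = 7 is in {5, 11, 7, 9} — satisfied.
#2 S=7, W=-14, U=-14; 1 of them equals 7 — satisfied.
#3 T = -1 is outside [-5, -2] — violated.
#4 7 / 7 = 1, so 7 divides 7 — satisfied.
#5 W = -14, not > -11; antecedent false, conditional vacuously true — satisfied.
#6 W + S = -14 + 7 = -7 — satisfied.
#7 S × W = 7 × (-14) = -98 — satisfied.
#8 X + Y = 7 + (-7) = 0; 0 < 3 — satisfied.
#9 |-14 − 7| = 21 — satisfied.
#10 S × T = 7 × (-1) = -7 — satisfied.

The assignment fails constraint 3.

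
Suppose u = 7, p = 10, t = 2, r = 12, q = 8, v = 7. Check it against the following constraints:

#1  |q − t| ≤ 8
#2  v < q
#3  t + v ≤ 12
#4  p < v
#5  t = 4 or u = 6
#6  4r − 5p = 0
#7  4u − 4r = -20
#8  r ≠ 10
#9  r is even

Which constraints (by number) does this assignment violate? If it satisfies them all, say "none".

#1 |8 − 2| = 6; 6 ≤ 8 — satisfied.
#2 v = 7, q = 8; 7 < 8 — satisfied.
#3 t + v = 2 + 7 = 9; 9 ≤ 12 — satisfied.
#4 p = 10, v = 7; 10 ≥ 7 (want <) — violated.
#5 t = 2 ≠ 4 and u = 7 ≠ 6; both disjuncts false — violated.
#6 4r − 5p = 4(12) − 5(10) = -2, not 0 — violated.
#7 4u − 4r = 4(7) − 4(12) = -20 — satisfied.
#8 r = 12, and 12 ≠ 10 — satisfied.
#9 r = 12 is even — satisfied.

The assignment fails constraints 4, 5, and 6.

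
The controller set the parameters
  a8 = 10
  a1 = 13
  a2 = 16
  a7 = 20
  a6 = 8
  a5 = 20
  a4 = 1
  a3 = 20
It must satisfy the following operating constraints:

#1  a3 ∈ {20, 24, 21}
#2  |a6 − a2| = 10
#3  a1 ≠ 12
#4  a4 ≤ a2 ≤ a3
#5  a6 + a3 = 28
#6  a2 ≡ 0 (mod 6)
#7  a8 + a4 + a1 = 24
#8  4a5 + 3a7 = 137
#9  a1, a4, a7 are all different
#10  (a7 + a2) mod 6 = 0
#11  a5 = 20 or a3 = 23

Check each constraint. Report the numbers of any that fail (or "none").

The assignment fails constraints 2, 6, 8.

#1 a3 = 20 is in {20, 24, 21}  yes
#2 |8 − 16| = 8, not 10  no
#3 a1 = 13, and 13 ≠ 12  yes
#4 values 1 ≤ 16 ≤ 20  yes
#5 a6 + a3 = 8 + 20 = 28  yes
#6 16 mod 6 = 4, not 0  no
#7 a8 + a4 + a1 = 10 + 1 + 13 = 24  yes
#8 4a5 + 3a7 = 4(20) + 3(20) = 140, not 137  no
#9 values 13, 1, 20 are pairwise distinct  yes
#10 a7 + a2 = 36; 36 mod 6 = 0  yes
#11 a5 = 20 = 20 (first disjunct)  yes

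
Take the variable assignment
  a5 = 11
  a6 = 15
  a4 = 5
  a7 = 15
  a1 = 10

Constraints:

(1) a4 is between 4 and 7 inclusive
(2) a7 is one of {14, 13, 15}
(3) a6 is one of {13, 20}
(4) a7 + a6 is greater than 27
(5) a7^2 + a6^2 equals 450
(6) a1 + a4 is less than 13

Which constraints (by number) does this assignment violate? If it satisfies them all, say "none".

(1) a4 = 5 lies in [4, 7]  true
(2) a7 = 15 is in {14, 13, 15}  true
(3) a6 = 15 is not in {13, 20}  false
(4) a7 + a6 = 15 + 15 = 30; 30 > 27  true
(5) a7^2 + a6^2 = 15^2 + 15^2 = 225 + 225 = 450  true
(6) a1 + a4 = 10 + 5 = 15; 15 ≥ 13, bound 13 not met  false

Constraints 3, 6 do not hold.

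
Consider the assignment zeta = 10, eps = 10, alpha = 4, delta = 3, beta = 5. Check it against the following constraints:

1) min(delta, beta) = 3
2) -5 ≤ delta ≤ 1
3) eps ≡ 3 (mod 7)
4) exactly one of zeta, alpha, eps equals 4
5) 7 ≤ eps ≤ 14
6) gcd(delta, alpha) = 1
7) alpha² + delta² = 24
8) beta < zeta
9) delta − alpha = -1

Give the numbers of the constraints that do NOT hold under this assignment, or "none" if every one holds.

1) min(3, 5) = 3 — satisfied.
2) delta = 3 is outside [-5, 1] — violated.
3) 10 mod 7 = 3 — satisfied.
4) zeta=10, alpha=4, eps=10; 1 of them equals 4 — satisfied.
5) eps = 10 lies in [7, 14] — satisfied.
6) gcd(3, 4) = 1 — satisfied.
7) alpha² + delta² = 4² + 3² = 16 + 9 = 25, not 24 — violated.
8) beta = 5, zeta = 10; 5 < 10 — satisfied.
9) delta − alpha = 3 − 4 = -1 — satisfied.

No — constraints 2, 7 are not satisfied.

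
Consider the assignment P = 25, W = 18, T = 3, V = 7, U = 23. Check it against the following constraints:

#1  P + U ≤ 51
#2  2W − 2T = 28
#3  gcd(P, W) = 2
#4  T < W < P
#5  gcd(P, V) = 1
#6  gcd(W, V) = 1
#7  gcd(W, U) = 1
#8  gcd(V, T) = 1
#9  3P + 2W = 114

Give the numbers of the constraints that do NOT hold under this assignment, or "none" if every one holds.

#1 P + U = 25 + 23 = 48; 48 ≤ 51 — holds.
#2 2W − 2T = 2(18) − 2(3) = 30, not 28 — does not hold.
#3 gcd(25, 18) = 1, not 2 — does not hold.
#4 values 3 < 18 < 25 — holds.
#5 gcd(25, 7) = 1 — holds.
#6 gcd(18, 7) = 1 — holds.
#7 gcd(18, 23) = 1 — holds.
#8 gcd(7, 3) = 1 — holds.
#9 3P + 2W = 3(25) + 2(18) = 111, not 114 — does not hold.

The assignment fails constraints 2, 3, 9.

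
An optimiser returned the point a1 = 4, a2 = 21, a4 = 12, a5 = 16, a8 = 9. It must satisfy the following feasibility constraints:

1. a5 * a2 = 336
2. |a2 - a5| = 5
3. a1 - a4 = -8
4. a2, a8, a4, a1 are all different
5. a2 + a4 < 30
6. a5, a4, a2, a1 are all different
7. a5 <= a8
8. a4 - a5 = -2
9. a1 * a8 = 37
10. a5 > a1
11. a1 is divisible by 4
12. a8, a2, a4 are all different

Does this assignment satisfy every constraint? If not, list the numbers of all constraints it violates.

Violated: 5, 7, 8, and 9.

1. a5 * a2 = 16 * 21 = 336 — OK.
2. |21 - 16| = 5 — OK.
3. a1 - a4 = 4 - 12 = -8 — OK.
4. values 21, 9, 12, 4 are pairwise distinct — OK.
5. a2 + a4 = 21 + 12 = 33; 33 ≥ 30, bound 30 not met — violated.
6. values 16, 12, 21, 4 are pairwise distinct — OK.
7. a5 = 16, a8 = 9; 16 > 9 (want ≤) — violated.
8. a4 - a5 = 12 - 16 = -4, not -2 — violated.
9. a1 * a8 = 4 * 9 = 36, not 37 — violated.
10. a5 = 16, a1 = 4; 16 > 4 — OK.
11. 4 / 4 = 1, so 4 divides 4 — OK.
12. values 9, 21, 12 are pairwise distinct — OK.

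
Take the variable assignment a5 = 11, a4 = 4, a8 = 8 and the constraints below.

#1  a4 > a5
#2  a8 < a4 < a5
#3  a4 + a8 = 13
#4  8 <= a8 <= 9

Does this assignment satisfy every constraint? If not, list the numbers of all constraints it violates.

No — constraints 1, 2, and 3 are not satisfied.

#1 a4 = 4, a5 = 11; 4 ≤ 11 (want >) — does not hold.
#2 values 8, 4, 11; a8 = 8 is not < a4 = 4 — does not hold.
#3 a4 + a8 = 4 + 8 = 12, not 13 — does not hold.
#4 a8 = 8 lies in [8, 9] — holds.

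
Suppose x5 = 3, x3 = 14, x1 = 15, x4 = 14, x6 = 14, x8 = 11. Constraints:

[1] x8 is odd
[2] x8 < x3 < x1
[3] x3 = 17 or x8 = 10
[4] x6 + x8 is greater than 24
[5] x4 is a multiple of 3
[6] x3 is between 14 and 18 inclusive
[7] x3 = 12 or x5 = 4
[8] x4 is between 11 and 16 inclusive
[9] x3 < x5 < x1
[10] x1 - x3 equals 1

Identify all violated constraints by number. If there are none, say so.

Constraints 3, 5, 7, and 9 do not hold.

[1] x8 = 11 is odd — satisfied.
[2] values 11 < 14 < 15 — satisfied.
[3] x3 = 14 ≠ 17 and x8 = 11 ≠ 10; both disjuncts false — violated.
[4] x6 + x8 = 14 + 11 = 25; 25 > 24 — satisfied.
[5] 14 = 3*4 + 2, so 3 does not divide 14 — violated.
[6] x3 = 14 lies in [14, 18] — satisfied.
[7] x3 = 14 ≠ 12 and x5 = 3 ≠ 4; both disjuncts false — violated.
[8] x4 = 14 lies in [11, 16] — satisfied.
[9] values 14, 3, 15; x3 = 14 is not < x5 = 3 — violated.
[10] x1 - x3 = 15 - 14 = 1 — satisfied.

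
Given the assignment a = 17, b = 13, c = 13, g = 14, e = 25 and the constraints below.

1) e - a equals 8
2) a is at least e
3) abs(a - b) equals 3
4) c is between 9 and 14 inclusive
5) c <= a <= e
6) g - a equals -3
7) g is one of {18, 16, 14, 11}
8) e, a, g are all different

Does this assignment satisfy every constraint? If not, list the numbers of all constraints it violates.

1) e - a = 25 - 17 = 8  holds
2) a = 17, e = 25; 17 < 25 (want ≥)  fails
3) abs(17 - 13) = 4, not 3  fails
4) c = 13 lies in [9, 14]  holds
5) values 13 <= 17 <= 25  holds
6) g - a = 14 - 17 = -3  holds
7) g = 14 is in {18, 16, 14, 11}  holds
8) values 25, 17, 14 are pairwise distinct  holds

Constraints 2 and 3 do not hold.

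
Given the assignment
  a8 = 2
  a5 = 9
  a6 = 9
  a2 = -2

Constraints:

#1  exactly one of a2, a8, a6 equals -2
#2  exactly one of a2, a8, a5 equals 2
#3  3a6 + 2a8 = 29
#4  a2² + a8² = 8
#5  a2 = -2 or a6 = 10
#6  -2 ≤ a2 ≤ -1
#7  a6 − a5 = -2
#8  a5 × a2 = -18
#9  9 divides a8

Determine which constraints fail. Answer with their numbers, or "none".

#1 a2=-2, a8=2, a6=9; 1 of them equals -2 — holds.
#2 a2=-2, a8=2, a5=9; 1 of them equals 2 — holds.
#3 3a6 + 2a8 = 3(9) + 2(2) = 31, not 29 — does not hold.
#4 a2² + a8² = (-2)² + 2² = 4 + 4 = 8 — holds.
#5 a2 = -2 = -2 (first disjunct) — holds.
#6 a2 = -2 lies in [-2, -1] — holds.
#7 a6 − a5 = 9 − 9 = 0, not -2 — does not hold.
#8 a5 × a2 = 9 × (-2) = -18 — holds.
#9 2 = 9×0 + 2, so 9 does not divide 2 — does not hold.

Constraints 3, 7, 9 are violated.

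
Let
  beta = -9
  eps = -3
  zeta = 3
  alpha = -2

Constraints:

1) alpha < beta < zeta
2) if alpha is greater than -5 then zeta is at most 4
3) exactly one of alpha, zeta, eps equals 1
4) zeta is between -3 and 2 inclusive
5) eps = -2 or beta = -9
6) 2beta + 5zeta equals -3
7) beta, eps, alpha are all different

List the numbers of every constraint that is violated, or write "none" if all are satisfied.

Constraints 1, 3, and 4 do not hold.

1) values -2, -9, 3; alpha = -2 is not < beta = -9 — violated.
2) alpha = -2 > -5, so we need zeta ≤ 4; zeta = 3 ≤ 4 — OK.
3) alpha=-2, zeta=3, eps=-3; 0 of them equal 1, not exactly one — violated.
4) zeta = 3 is outside [-3, 2] — violated.
5) eps = -3 ≠ -2, but beta = -9 = -9 (second disjunct) — OK.
6) 2beta + 5zeta = 2(-9) + 5(3) = -3 — OK.
7) values -9, -3, -2 are pairwise distinct — OK.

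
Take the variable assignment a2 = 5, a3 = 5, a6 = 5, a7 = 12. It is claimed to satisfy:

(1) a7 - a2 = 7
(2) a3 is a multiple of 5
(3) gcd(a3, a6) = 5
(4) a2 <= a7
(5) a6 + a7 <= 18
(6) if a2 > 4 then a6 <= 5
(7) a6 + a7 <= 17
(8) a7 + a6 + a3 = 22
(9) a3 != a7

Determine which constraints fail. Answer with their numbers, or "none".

(1) a7 - a2 = 12 - 5 = 7 — holds.
(2) 5 / 5 = 1, so 5 divides 5 — holds.
(3) gcd(5, 5) = 5 — holds.
(4) a2 = 5, a7 = 12; 5 ≤ 12 — holds.
(5) a6 + a7 = 5 + 12 = 17; 17 ≤ 18 — holds.
(6) a2 = 5 > 4, so we need a6 ≤ 5; a6 = 5 ≤ 5 — holds.
(7) a6 + a7 = 5 + 12 = 17; 17 ≤ 17 — holds.
(8) a7 + a6 + a3 = 12 + 5 + 5 = 22 — holds.
(9) a3 = 5, a7 = 12; distinct — holds.

No violations.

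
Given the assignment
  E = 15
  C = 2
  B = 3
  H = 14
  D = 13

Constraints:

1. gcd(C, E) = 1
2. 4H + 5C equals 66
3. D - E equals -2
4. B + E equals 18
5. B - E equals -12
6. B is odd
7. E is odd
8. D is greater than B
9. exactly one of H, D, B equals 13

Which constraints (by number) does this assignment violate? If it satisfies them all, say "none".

All constraints are satisfied.

1. gcd(2, 15) = 1  ✔
2. 4H + 5C = 4(14) + 5(2) = 66  ✔
3. D - E = 13 - 15 = -2  ✔
4. B + E = 3 + 15 = 18  ✔
5. B - E = 3 - 15 = -12  ✔
6. B = 3 is odd  ✔
7. E = 15 is odd  ✔
8. D = 13, B = 3; 13 > 3  ✔
9. H=14, D=13, B=3; 1 of them equals 13  ✔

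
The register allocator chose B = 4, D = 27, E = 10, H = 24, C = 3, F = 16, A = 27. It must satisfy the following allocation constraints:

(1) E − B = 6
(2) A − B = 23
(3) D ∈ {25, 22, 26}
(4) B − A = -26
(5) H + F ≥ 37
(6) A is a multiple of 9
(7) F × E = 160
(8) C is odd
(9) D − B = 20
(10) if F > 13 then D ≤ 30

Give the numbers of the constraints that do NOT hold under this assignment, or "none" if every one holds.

(1) E − B = 10 − 4 = 6  OK
(2) A − B = 27 − 4 = 23  OK
(3) D = 27 is not in {25, 22, 26}  FAIL
(4) B − A = 4 − 27 = -23, not -26  FAIL
(5) H + F = 24 + 16 = 40; 40 ≥ 37  OK
(6) 27 / 9 = 3, so 9 divides 27  OK
(7) F × E = 16 × 10 = 160  OK
(8) C = 3 is odd  OK
(9) D − B = 27 − 4 = 23, not 20  FAIL
(10) F = 16 > 13, so we need D ≤ 30; D = 27 ≤ 30  OK

The assignment fails constraints 3, 4, 9.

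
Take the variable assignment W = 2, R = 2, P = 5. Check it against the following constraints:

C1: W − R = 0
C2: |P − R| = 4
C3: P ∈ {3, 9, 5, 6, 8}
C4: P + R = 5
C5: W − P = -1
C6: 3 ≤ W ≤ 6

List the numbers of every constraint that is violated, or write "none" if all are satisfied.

C1: W − R = 2 − 2 = 0  OK
C2: |5 − 2| = 3, not 4  FAIL
C3: P = 5 is in {3, 9, 5, 6, 8}  OK
C4: P + R = 5 + 2 = 7, not 5  FAIL
C5: W − P = 2 − 5 = -3, not -1  FAIL
C6: W = 2 is outside [3, 6]  FAIL

Constraints 2, 4, 5, 6 are violated.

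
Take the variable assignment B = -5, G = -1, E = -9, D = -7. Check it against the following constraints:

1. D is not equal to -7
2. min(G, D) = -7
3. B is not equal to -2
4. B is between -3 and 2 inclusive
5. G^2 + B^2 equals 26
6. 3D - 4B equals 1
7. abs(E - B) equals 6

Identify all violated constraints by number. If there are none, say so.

1. D = -7, but -7 is required to differ — fails.
2. min(-1, -7) = -7 — holds.
3. B = -5, and -5 ≠ -2 — holds.
4. B = -5 is outside [-3, 2] — fails.
5. G^2 + B^2 = (-1)^2 + (-5)^2 = 1 + 25 = 26 — holds.
6. 3D - 4B = 3(-7) - 4(-5) = -1, not 1 — fails.
7. abs(-9 - (-5)) = 4, not 6 — fails.

No — constraints 1, 4, 6, 7 are not satisfied.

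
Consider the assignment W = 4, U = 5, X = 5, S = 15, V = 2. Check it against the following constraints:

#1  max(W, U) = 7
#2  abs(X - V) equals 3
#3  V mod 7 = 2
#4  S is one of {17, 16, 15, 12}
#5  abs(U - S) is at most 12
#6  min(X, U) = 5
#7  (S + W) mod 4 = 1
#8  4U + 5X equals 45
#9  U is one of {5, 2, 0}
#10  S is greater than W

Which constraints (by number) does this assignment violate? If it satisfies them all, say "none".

The assignment fails constraints 1 and 7.

#1 max(4, 5) = 5, not 7  fails
#2 abs(5 - 2) = 3  holds
#3 2 mod 7 = 2  holds
#4 S = 15 is in {17, 16, 15, 12}  holds
#5 abs(5 - 15) = 10; 10 ≤ 12  holds
#6 min(5, 5) = 5  holds
#7 S + W = 19; 19 mod 4 = 3, not 1  fails
#8 4U + 5X = 4(5) + 5(5) = 45  holds
#9 U = 5 is in {5, 2, 0}  holds
#10 S = 15, W = 4; 15 > 4  holds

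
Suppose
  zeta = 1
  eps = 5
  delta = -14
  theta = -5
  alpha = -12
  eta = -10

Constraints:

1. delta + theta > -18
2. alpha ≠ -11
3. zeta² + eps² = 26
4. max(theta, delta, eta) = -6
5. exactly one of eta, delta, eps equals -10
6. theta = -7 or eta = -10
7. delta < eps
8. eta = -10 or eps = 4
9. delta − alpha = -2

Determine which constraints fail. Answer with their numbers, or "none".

1. delta + theta = -14 + (-5) = -19; -19 ≤ -18, bound -18 not met  FAIL
2. alpha = -12, and -12 ≠ -11  OK
3. zeta² + eps² = 1² + 5² = 1 + 25 = 26  OK
4. max(-5, -14, -10) = -5, not -6  FAIL
5. eta=-10, delta=-14, eps=5; 1 of them equals -10  OK
6. theta = -5 ≠ -7, but eta = -10 = -10 (second disjunct)  OK
7. delta = -14, eps = 5; -14 < 5  OK
8. eta = -10 = -10 (first disjunct)  OK
9. delta − alpha = -14 − (-12) = -2  OK

No — constraints 1, 4 are not satisfied.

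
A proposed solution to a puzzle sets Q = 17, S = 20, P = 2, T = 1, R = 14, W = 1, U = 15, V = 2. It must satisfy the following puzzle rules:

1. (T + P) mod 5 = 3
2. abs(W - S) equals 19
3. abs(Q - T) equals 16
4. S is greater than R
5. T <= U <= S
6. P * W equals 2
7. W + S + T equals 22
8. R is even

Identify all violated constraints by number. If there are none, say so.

1. T + P = 3; 3 mod 5 = 3  ✔
2. abs(1 - 20) = 19  ✔
3. abs(17 - 1) = 16  ✔
4. S = 20, R = 14; 20 > 14  ✔
5. values 1 <= 15 <= 20  ✔
6. P * W = 2 * 1 = 2  ✔
7. W + S + T = 1 + 20 + 1 = 22  ✔
8. R = 14 is even  ✔

None — every constraint holds.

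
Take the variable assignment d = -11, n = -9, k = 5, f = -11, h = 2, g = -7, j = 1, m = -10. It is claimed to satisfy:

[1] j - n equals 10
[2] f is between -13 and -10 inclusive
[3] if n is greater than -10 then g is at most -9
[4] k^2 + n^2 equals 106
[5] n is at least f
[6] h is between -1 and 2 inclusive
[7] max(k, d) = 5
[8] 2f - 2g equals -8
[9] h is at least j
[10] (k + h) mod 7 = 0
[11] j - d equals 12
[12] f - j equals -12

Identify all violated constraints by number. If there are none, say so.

Constraint 3 is violated.

[1] j - n = 1 - (-9) = 10 — holds.
[2] f = -11 lies in [-13, -10] — holds.
[3] n = -9 > -10, so we need g ≤ -9; but g = -7 > -9 — fails.
[4] k^2 + n^2 = 5^2 + (-9)^2 = 25 + 81 = 106 — holds.
[5] n = -9, f = -11; -9 ≥ -11 — holds.
[6] h = 2 lies in [-1, 2] — holds.
[7] max(5, -11) = 5 — holds.
[8] 2f - 2g = 2(-11) - 2(-7) = -8 — holds.
[9] h = 2, j = 1; 2 ≥ 1 — holds.
[10] k + h = 7; 7 mod 7 = 0 — holds.
[11] j - d = 1 - (-11) = 12 — holds.
[12] f - j = -11 - 1 = -12 — holds.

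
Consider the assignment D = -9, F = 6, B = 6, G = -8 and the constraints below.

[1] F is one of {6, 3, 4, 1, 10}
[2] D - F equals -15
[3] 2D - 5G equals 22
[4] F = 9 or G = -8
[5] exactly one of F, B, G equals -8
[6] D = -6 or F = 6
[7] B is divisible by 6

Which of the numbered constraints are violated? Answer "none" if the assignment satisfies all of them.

All constraints are satisfied.

[1] F = 6 is in {6, 3, 4, 1, 10} — satisfied.
[2] D - F = -9 - 6 = -15 — satisfied.
[3] 2D - 5G = 2(-9) - 5(-8) = 22 — satisfied.
[4] F = 6 ≠ 9, but G = -8 = -8 (second disjunct) — satisfied.
[5] F=6, B=6, G=-8; 1 of them equals -8 — satisfied.
[6] D = -9 ≠ -6, but F = 6 = 6 (second disjunct) — satisfied.
[7] 6 / 6 = 1, so 6 divides 6 — satisfied.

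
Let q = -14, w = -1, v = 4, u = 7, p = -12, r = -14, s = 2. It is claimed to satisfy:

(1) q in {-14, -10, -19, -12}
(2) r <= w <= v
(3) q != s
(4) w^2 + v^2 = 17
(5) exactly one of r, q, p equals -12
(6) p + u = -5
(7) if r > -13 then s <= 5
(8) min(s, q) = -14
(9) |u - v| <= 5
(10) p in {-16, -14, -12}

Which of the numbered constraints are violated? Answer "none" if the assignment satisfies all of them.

(1) q = -14 is in {-14, -10, -19, -12} — holds.
(2) values -14 <= -1 <= 4 — holds.
(3) q = -14, s = 2; distinct — holds.
(4) w^2 + v^2 = (-1)^2 + 4^2 = 1 + 16 = 17 — holds.
(5) r=-14, q=-14, p=-12; 1 of them equals -12 — holds.
(6) p + u = -12 + 7 = -5 — holds.
(7) r = -14, not > -13; antecedent false, conditional vacuously true — holds.
(8) min(2, -14) = -14 — holds.
(9) |7 - 4| = 3; 3 ≤ 5 — holds.
(10) p = -12 is in {-16, -14, -12} — holds.

Yes — all constraints hold.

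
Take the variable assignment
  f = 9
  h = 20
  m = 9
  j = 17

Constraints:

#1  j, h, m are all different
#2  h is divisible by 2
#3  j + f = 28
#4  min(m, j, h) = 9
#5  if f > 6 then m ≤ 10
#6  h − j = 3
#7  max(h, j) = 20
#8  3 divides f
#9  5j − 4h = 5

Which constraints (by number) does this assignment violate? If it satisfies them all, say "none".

#1 values 17, 20, 9 are pairwise distinct — satisfied.
#2 20 / 2 = 10, so 2 divides 20 — satisfied.
#3 j + f = 17 + 9 = 26, not 28 — violated.
#4 min(9, 17, 20) = 9 — satisfied.
#5 f = 9 > 6, so we need m ≤ 10; m = 9 ≤ 10 — satisfied.
#6 h − j = 20 − 17 = 3 — satisfied.
#7 max(20, 17) = 20 — satisfied.
#8 9 / 3 = 3, so 3 divides 9 — satisfied.
#9 5j − 4h = 5(17) − 4(20) = 5 — satisfied.

Constraint 3 is violated.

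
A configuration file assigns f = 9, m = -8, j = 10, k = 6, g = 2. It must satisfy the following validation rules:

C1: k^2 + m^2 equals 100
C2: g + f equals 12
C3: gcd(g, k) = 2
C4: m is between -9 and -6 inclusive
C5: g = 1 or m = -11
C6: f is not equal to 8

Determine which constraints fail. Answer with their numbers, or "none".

The assignment fails constraints 2, 5.

C1: k^2 + m^2 = 6^2 + (-8)^2 = 36 + 64 = 100  true
C2: g + f = 2 + 9 = 11, not 12  false
C3: gcd(2, 6) = 2  true
C4: m = -8 lies in [-9, -6]  true
C5: g = 2 ≠ 1 and m = -8 ≠ -11; both disjuncts false  false
C6: f = 9, and 9 ≠ 8  true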